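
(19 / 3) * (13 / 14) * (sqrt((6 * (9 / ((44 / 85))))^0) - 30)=-7163 / 42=-170.55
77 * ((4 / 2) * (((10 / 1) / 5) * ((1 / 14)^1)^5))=11 / 19208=0.00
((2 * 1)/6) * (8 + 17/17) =3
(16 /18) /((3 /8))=64 /27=2.37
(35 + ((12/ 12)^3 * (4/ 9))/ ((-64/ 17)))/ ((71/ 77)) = 37.83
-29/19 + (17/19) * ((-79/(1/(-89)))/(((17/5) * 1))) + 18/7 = 246224/133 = 1851.31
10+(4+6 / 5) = 76 / 5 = 15.20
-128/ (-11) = 128/ 11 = 11.64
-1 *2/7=-0.29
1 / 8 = 0.12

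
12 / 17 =0.71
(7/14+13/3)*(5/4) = 145/24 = 6.04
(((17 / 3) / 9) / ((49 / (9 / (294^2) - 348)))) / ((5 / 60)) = -53.66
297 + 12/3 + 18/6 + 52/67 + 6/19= 388382/1273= 305.09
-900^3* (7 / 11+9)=-77274000000 / 11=-7024909090.91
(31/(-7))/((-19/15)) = 465/133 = 3.50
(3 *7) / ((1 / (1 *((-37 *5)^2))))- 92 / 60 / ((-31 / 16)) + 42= 334227023 / 465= 718767.79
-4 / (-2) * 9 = 18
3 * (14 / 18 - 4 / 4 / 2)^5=3125 / 629856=0.00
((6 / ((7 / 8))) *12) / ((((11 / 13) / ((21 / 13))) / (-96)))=-15080.73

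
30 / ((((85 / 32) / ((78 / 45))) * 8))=208 / 85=2.45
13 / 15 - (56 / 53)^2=-10523 / 42135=-0.25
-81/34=-2.38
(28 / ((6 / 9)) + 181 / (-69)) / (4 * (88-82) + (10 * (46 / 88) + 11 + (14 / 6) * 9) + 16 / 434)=12970958 / 20180775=0.64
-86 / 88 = -43 / 44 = -0.98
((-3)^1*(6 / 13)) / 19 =-0.07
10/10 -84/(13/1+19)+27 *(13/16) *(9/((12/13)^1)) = 13585/64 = 212.27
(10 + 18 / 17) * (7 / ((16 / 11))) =3619 / 68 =53.22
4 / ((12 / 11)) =11 / 3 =3.67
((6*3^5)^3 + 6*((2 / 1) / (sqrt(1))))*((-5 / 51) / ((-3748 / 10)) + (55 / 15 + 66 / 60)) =1176710706113688 / 79645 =14774445428.01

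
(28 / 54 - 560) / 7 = -2158 / 27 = -79.93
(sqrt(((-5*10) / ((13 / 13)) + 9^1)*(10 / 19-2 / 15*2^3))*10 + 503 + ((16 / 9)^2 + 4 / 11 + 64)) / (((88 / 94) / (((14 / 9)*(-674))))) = -56360848201 / 88209-221746*sqrt(1799490) / 5643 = -691660.02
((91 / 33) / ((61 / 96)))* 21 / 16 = 3822 / 671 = 5.70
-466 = -466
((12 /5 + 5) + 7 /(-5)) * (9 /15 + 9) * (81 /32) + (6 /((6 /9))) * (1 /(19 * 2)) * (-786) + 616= 54686 /95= 575.64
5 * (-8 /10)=-4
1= 1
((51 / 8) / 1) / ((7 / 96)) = 612 / 7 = 87.43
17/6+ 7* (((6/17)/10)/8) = 5843/2040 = 2.86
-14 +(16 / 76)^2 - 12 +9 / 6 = -17657 / 722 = -24.46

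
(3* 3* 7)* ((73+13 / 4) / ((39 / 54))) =172935 / 26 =6651.35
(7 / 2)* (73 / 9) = 511 / 18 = 28.39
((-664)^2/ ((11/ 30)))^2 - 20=174950354531980/ 121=1445870698611.40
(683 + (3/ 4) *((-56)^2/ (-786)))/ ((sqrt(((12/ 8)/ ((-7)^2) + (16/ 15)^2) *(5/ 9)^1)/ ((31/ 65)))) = 173975193 *sqrt(257630)/ 219371945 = 402.54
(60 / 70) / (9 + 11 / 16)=96 / 1085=0.09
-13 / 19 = -0.68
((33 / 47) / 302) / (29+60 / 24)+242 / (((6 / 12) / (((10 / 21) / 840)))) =0.27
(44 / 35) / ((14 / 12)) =264 / 245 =1.08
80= 80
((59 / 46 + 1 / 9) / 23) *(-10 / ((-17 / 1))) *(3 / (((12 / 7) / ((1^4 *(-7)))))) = -141365 / 323748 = -0.44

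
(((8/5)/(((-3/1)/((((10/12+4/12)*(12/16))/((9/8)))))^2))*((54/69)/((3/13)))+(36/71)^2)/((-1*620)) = -706408/704353725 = -0.00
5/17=0.29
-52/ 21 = -2.48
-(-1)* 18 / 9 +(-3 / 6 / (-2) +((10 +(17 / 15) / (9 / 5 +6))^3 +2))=6717012233 / 6406452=1048.48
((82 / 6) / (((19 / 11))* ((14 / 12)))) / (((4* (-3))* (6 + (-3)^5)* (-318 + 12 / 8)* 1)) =-451 / 59858379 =-0.00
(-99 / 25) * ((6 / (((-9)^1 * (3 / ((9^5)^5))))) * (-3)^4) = 1279294214066881313188583718 / 25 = 51171768562675252527543350.00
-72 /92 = -18 /23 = -0.78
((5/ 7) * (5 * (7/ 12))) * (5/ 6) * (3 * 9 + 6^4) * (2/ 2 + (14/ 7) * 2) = 11484.38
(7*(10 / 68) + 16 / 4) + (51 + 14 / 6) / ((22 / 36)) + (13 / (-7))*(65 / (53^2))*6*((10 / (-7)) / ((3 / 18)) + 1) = 91547217 / 971278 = 94.25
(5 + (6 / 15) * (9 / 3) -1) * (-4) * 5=-104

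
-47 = -47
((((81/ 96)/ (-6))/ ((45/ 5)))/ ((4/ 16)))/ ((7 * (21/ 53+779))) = -53/ 4626496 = -0.00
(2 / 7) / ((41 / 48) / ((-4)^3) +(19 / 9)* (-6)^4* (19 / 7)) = 6144 / 159694561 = 0.00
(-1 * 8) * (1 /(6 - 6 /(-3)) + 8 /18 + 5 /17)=-1057 /153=-6.91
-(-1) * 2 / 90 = 1 / 45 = 0.02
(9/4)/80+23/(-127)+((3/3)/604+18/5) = 3.45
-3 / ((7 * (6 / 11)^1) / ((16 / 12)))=-22 / 21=-1.05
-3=-3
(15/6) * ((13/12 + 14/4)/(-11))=-25/24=-1.04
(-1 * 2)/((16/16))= -2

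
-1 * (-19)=19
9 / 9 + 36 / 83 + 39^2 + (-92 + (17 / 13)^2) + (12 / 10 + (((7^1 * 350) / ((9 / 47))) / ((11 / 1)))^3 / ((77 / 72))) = 122382409164487784207 / 83174569335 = 1471392159.20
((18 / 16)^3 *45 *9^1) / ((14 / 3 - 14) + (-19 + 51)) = 885735 / 34816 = 25.44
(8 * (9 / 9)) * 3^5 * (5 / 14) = 4860 / 7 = 694.29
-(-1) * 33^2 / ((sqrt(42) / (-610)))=-110715 * sqrt(42) / 7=-102502.17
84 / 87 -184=-5308 / 29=-183.03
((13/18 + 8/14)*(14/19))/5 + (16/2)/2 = 3583/855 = 4.19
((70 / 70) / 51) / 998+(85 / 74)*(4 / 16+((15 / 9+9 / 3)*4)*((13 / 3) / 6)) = 1069325897 / 67796136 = 15.77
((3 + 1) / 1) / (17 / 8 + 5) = 32 / 57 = 0.56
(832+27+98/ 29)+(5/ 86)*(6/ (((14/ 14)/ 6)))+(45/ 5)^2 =1179004/ 1247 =945.47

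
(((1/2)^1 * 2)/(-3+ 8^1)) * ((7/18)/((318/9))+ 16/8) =1279/3180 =0.40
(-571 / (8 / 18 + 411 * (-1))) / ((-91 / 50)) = -51390 / 67249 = -0.76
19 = 19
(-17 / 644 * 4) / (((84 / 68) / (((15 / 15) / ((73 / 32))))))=-9248 / 246813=-0.04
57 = 57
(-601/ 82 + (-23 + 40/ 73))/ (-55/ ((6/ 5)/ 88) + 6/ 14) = 3743691/ 506960326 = 0.01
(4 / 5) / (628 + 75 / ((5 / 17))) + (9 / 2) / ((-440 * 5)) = -4427 / 3885200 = -0.00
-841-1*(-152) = -689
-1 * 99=-99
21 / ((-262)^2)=21 / 68644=0.00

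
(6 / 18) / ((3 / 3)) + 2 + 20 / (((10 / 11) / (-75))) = -4943 / 3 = -1647.67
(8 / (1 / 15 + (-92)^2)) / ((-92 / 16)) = -480 / 2920103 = -0.00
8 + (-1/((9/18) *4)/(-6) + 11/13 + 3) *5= 4313/156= 27.65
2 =2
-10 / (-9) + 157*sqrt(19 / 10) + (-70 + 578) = 157*sqrt(190) / 10 + 4582 / 9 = 725.52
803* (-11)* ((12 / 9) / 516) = -8833 / 387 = -22.82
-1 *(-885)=885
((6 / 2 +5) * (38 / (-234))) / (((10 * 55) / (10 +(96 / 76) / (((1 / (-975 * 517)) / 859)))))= 8313608008 / 6435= 1291935.98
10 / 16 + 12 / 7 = 131 / 56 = 2.34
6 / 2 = 3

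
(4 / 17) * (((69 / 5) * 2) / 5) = 552 / 425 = 1.30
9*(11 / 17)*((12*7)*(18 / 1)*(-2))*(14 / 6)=-698544 / 17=-41090.82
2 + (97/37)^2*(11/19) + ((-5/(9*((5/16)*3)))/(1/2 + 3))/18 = 264125045/44244711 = 5.97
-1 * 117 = -117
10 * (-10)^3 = -10000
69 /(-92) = -3 /4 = -0.75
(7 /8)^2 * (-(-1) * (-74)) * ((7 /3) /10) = -12691 /960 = -13.22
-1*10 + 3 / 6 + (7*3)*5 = 191 / 2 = 95.50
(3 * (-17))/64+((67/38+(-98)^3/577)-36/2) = -1156440873/701632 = -1648.22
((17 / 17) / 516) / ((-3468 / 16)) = -1 / 111843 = -0.00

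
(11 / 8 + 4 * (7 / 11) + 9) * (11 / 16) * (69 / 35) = 78453 / 4480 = 17.51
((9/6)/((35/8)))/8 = 3/70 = 0.04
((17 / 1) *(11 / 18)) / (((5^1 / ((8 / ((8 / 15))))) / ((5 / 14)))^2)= 4675 / 392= 11.93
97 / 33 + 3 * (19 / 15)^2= 2132 / 275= 7.75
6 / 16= 0.38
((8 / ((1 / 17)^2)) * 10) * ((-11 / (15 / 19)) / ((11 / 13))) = -1142128 / 3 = -380709.33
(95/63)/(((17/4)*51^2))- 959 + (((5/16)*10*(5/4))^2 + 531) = -1177355102017/2852527104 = -412.74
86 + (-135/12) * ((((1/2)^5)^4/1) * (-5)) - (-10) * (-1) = 76.00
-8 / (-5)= 8 / 5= 1.60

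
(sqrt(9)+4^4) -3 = 256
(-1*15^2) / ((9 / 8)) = -200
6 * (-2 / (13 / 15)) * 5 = -69.23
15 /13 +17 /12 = 401 /156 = 2.57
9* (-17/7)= -21.86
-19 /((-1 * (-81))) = -19 /81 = -0.23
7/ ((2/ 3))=21/ 2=10.50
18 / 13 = 1.38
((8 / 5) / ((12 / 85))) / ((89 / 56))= 1904 / 267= 7.13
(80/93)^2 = 6400/8649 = 0.74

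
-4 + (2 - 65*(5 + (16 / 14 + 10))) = -7359 / 7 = -1051.29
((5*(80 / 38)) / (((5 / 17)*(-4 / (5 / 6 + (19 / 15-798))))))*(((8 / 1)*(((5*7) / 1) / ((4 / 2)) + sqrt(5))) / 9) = 360808*sqrt(5) / 57 + 6314140 / 57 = 124928.62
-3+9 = 6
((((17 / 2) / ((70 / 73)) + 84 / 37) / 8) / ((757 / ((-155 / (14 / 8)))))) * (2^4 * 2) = -5.21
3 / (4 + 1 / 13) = 39 / 53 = 0.74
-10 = -10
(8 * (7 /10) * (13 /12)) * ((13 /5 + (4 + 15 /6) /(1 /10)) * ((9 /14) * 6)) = 39546 /25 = 1581.84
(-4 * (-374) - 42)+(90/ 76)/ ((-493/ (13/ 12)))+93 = 115925797/ 74936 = 1547.00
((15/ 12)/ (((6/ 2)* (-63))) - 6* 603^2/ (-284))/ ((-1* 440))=-412332251/ 23617440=-17.46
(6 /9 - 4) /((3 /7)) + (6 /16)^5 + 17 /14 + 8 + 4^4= 531463117 /2064384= 257.44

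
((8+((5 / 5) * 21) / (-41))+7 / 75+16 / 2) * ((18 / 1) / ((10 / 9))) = 1293624 / 5125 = 252.41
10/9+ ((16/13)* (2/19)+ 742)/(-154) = -634687/171171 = -3.71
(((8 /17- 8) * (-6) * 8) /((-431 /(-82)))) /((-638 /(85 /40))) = -31488 /137489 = -0.23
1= 1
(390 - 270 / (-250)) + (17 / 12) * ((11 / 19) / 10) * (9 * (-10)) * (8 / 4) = 357501 / 950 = 376.32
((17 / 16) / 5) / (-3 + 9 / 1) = 17 / 480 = 0.04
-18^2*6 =-1944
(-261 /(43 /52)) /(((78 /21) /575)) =-2101050 /43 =-48861.63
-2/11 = -0.18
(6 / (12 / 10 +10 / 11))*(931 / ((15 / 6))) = 30723 / 29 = 1059.41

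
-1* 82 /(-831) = 82 /831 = 0.10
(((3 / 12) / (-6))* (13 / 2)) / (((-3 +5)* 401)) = -13 / 38496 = -0.00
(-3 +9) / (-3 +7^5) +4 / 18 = 16831 / 75618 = 0.22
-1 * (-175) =175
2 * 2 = 4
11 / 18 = 0.61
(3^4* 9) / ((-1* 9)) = -81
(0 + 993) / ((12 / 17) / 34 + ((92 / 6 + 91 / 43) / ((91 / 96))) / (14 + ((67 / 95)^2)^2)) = 1303127969161070871 / 1722823137231338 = 756.39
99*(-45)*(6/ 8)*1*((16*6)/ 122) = -160380/ 61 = -2629.18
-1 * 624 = -624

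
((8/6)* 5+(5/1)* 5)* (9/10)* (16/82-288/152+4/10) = -7593/205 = -37.04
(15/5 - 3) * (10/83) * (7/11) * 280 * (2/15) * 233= 0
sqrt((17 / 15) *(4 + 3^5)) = sqrt(62985) / 15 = 16.73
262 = 262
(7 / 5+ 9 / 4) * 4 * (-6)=-438 / 5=-87.60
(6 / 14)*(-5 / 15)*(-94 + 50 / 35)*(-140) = -12960 / 7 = -1851.43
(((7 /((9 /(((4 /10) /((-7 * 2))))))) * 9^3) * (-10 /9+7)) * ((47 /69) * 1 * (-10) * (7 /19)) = 104622 /437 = 239.41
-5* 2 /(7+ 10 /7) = -70 /59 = -1.19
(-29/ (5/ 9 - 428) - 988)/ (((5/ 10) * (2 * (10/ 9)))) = -6841035/ 7694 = -889.14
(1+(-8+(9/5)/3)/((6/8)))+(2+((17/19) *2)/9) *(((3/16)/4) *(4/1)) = -4819/570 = -8.45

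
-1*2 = -2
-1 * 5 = -5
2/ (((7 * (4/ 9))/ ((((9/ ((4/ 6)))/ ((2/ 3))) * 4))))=729/ 14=52.07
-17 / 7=-2.43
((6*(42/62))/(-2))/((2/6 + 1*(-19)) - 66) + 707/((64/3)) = 8356425/251968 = 33.16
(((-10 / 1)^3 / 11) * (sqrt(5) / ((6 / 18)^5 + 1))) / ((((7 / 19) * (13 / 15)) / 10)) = -173137500 * sqrt(5) / 61061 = -6340.34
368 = 368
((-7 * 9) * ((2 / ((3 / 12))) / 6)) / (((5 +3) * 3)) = -7 / 2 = -3.50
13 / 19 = 0.68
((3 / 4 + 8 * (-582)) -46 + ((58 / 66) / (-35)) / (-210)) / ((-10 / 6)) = 2820.75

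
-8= -8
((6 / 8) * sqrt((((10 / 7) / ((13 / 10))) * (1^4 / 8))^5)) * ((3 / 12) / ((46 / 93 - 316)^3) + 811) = 768283064854345453125 * sqrt(182) / 2436706853967699948544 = 4.25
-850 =-850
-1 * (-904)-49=855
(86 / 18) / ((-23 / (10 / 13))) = -430 / 2691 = -0.16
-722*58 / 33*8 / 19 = -17632 / 33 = -534.30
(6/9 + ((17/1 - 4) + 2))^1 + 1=50/3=16.67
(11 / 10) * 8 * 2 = 88 / 5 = 17.60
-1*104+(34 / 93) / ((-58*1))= -280505 / 2697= -104.01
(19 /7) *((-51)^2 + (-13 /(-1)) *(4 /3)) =149245 /21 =7106.90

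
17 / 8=2.12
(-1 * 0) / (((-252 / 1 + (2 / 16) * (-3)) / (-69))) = 0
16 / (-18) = -8 / 9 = -0.89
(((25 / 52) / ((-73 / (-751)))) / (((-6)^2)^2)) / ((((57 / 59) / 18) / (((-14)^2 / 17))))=54278525 / 66209832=0.82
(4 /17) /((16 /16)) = 4 /17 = 0.24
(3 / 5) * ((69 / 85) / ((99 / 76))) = 0.37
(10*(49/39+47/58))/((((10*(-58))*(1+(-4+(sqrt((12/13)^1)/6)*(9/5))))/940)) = 5493125*sqrt(39)/31683834+27465625/2437218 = 12.35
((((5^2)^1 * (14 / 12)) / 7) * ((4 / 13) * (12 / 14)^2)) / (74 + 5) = 600 / 50323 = 0.01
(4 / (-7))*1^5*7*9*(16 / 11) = -576 / 11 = -52.36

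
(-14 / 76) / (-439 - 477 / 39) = 13 / 31844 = 0.00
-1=-1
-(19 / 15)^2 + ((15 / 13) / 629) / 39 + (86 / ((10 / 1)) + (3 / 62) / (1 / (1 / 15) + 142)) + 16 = 23.00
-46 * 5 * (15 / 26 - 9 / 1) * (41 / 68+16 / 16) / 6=517.57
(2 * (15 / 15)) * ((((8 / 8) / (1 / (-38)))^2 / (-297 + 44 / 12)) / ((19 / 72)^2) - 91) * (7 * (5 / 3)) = -124502 / 33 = -3772.79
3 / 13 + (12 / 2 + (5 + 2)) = 172 / 13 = 13.23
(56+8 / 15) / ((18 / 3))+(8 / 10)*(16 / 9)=488 / 45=10.84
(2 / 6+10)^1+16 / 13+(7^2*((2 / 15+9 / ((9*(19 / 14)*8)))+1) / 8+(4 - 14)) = 358443 / 39520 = 9.07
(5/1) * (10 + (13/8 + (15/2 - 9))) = 405/8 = 50.62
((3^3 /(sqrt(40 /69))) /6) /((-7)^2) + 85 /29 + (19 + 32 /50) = 9 * sqrt(690) /1960 + 16364 /725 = 22.69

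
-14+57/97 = -1301/97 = -13.41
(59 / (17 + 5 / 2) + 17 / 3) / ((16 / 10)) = 5.43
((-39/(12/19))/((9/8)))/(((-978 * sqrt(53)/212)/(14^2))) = 320.33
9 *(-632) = -5688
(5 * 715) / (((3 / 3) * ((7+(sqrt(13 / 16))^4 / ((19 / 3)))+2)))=17388800 / 44283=392.67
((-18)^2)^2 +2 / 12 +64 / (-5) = 3148901 / 30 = 104963.37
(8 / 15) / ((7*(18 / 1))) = 0.00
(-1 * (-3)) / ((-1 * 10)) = -3 / 10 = -0.30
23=23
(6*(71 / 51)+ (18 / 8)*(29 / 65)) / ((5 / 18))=372213 / 11050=33.68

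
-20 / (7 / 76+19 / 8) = -608 / 75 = -8.11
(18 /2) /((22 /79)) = 711 /22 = 32.32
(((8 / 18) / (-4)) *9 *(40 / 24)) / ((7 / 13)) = -65 / 21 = -3.10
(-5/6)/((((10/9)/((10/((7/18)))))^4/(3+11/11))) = -2295825120/2401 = -956195.39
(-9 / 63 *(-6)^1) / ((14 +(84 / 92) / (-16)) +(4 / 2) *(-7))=-736 / 49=-15.02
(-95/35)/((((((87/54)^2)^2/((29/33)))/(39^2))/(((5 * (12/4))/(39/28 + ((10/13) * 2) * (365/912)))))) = -22479727551840/5590129523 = -4021.32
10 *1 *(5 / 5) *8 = 80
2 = 2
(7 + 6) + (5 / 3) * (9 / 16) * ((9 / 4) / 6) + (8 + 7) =3629 / 128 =28.35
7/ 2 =3.50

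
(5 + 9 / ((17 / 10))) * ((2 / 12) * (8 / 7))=100 / 51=1.96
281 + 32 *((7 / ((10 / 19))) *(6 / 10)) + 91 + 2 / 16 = 125497 / 200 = 627.48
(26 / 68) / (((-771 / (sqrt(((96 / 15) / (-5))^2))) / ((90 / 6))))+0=-208 / 21845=-0.01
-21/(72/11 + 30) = -77/134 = -0.57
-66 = -66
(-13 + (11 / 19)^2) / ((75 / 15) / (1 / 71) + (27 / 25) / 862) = -98526600 / 2761749997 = -0.04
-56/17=-3.29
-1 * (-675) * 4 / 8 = 675 / 2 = 337.50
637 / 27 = 23.59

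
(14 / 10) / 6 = 7 / 30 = 0.23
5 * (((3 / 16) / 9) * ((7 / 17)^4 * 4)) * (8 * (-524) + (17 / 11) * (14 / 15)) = -830076121 / 16537158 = -50.19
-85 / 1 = -85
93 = 93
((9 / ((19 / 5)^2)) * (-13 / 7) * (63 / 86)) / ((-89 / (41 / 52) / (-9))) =-747225 / 11052376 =-0.07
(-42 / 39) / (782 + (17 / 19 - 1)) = -133 / 96564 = -0.00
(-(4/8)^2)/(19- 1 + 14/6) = -3/244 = -0.01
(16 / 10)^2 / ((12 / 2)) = 32 / 75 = 0.43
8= 8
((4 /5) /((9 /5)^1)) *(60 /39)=80 /117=0.68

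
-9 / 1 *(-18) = 162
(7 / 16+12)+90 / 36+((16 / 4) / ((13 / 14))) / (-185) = 14.91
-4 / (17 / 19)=-76 / 17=-4.47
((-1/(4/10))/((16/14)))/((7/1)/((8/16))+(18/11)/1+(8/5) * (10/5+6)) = -1925/25024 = -0.08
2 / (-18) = -0.11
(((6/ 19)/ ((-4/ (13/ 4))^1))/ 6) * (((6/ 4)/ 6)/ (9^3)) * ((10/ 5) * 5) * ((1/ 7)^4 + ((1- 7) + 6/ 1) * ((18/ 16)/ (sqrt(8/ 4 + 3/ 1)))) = -0.00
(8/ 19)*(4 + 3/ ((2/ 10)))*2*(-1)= -16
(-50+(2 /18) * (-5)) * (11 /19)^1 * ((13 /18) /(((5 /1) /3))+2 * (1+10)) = -656.60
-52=-52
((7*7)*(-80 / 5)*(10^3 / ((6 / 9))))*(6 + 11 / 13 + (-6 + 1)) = -28224000 / 13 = -2171076.92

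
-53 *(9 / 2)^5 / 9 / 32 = -347733 / 1024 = -339.58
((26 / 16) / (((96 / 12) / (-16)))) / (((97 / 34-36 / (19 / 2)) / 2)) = 4199 / 605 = 6.94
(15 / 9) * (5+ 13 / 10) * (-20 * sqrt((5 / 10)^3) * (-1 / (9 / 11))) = 385 * sqrt(2) / 6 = 90.75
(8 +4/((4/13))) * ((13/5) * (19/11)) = 5187/55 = 94.31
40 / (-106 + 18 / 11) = -110 / 287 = -0.38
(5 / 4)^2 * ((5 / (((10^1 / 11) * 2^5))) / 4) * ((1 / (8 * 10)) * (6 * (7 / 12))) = 385 / 131072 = 0.00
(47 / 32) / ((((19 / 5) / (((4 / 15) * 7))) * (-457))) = -0.00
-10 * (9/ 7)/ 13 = -90/ 91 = -0.99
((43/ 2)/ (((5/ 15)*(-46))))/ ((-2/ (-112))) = -1806/ 23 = -78.52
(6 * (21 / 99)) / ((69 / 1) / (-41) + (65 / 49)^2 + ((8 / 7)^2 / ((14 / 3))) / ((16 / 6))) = 689087 / 98384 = 7.00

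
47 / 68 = 0.69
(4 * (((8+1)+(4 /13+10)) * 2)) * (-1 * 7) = -14056 /13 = -1081.23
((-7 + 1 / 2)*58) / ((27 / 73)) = -27521 / 27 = -1019.30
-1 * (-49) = 49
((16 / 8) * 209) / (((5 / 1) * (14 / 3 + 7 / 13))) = 16302 / 1015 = 16.06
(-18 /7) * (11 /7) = -198 /49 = -4.04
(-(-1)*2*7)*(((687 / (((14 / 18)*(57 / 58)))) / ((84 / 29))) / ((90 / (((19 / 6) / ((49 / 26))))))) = 2503657 / 30870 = 81.10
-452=-452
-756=-756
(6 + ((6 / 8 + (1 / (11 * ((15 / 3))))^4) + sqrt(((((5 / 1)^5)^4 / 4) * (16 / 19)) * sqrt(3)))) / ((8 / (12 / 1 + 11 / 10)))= 32365761149 / 2928200000 + 255859375 * sqrt(19) * 3^(1 / 4) / 152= 9656402.46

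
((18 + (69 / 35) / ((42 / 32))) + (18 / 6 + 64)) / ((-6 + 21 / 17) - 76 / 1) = -360281 / 336385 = -1.07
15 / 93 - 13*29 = -11682 / 31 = -376.84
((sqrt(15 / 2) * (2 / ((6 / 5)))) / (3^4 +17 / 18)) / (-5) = -3 * sqrt(30) / 1475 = -0.01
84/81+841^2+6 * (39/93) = 707284.55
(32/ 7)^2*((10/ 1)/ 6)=5120/ 147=34.83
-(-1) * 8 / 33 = 8 / 33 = 0.24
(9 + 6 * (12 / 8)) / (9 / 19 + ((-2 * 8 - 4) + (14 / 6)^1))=-513 / 490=-1.05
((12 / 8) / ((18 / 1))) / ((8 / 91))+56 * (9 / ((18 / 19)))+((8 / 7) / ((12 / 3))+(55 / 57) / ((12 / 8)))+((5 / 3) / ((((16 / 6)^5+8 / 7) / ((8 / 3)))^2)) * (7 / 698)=1193402888349824837 / 2235352121442720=533.88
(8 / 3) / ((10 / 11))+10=194 / 15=12.93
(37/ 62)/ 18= 37/ 1116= 0.03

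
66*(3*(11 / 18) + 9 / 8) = 781 / 4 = 195.25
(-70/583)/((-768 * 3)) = 35/671616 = 0.00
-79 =-79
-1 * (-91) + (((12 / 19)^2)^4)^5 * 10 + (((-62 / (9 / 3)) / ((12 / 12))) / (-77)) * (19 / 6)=89940664667972211191894586738439632030067186352044669732 / 979213230445533679718223602230045996084877775583342293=91.85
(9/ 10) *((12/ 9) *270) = 324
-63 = -63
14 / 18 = 7 / 9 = 0.78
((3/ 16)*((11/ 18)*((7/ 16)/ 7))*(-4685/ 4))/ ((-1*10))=10307/ 12288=0.84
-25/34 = -0.74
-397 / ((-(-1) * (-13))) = 397 / 13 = 30.54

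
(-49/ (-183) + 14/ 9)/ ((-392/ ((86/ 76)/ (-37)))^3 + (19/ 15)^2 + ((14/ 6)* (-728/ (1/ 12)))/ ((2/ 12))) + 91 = 209106668721096354942552/ 2297875480451586431647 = 91.00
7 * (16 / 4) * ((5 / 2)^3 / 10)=175 / 4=43.75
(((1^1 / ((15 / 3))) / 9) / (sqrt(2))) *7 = 7 *sqrt(2) / 90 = 0.11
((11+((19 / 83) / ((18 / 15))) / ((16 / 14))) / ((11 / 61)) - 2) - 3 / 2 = 2560445 / 43824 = 58.43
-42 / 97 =-0.43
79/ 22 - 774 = -16949/ 22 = -770.41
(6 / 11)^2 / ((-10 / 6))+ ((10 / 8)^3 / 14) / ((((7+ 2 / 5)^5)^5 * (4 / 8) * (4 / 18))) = -155158247925030427594166538976562013155244651 / 869173518468920450875865514121801156920818560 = -0.18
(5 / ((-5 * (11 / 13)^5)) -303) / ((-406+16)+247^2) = -49169746 / 9762750569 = -0.01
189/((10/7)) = 1323/10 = 132.30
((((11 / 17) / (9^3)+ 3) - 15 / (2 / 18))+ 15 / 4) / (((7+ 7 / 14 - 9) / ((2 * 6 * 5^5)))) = 39734781250 / 12393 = 3206227.81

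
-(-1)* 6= 6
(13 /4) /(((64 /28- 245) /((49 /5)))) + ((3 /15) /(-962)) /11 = -23595967 /179788180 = -0.13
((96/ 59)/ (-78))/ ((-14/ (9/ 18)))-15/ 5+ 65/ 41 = -311238/ 220129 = -1.41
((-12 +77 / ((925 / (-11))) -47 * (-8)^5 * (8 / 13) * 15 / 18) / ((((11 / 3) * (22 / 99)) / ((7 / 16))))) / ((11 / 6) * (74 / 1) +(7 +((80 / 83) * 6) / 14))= 284418387922473 / 95964502400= 2963.79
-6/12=-1/2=-0.50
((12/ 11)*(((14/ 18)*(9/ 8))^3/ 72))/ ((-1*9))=-343/ 304128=-0.00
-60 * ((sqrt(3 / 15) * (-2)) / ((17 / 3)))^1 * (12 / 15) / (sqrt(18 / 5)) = 3.99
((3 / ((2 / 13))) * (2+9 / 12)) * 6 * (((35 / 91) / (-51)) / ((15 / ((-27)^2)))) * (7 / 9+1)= -209.65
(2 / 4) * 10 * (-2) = -10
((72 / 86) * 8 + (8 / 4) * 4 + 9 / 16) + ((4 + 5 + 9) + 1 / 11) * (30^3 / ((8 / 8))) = 3696739489 / 7568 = 488469.81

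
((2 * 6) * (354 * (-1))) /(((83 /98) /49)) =-20398896 /83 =-245769.83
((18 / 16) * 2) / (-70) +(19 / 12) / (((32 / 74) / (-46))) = -566023 / 3360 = -168.46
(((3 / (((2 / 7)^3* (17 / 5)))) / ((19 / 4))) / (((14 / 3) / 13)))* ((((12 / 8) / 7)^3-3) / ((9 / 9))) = -66.34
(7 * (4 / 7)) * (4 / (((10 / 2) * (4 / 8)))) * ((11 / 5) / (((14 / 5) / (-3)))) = -528 / 35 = -15.09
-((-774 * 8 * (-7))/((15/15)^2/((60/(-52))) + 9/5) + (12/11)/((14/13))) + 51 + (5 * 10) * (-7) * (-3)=-3491181/77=-45340.01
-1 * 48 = -48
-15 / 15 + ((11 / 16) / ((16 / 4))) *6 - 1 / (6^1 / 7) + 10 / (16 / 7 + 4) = 481 / 1056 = 0.46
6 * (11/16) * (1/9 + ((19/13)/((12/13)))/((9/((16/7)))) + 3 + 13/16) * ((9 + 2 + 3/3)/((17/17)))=143891/672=214.12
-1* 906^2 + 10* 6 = -820776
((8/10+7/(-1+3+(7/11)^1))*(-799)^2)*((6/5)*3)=5757100218/725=7940827.89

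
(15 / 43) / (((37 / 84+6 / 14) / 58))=73080 / 3139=23.28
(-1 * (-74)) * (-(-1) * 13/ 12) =481/ 6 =80.17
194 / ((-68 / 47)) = -4559 / 34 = -134.09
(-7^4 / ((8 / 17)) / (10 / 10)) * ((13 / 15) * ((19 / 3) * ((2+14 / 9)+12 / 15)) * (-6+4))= 494008151 / 2025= 243954.64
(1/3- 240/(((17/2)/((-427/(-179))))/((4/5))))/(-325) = 0.16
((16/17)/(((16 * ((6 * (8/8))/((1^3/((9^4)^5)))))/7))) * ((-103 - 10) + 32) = -7/15309652800293910342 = -0.00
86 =86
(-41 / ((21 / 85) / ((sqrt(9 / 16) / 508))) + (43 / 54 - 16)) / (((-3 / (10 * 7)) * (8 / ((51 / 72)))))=504308995 / 15800832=31.92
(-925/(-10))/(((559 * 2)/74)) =6845/1118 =6.12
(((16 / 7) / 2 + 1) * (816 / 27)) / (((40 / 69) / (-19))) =-14858 / 7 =-2122.57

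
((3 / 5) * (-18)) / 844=-27 / 2110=-0.01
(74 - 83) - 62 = -71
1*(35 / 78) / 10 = 7 / 156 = 0.04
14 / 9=1.56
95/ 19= 5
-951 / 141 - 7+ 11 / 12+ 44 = 17581 / 564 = 31.17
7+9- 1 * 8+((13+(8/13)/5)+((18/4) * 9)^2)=431957/260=1661.37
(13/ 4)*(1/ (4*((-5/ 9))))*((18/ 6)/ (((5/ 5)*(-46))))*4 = 351/ 920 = 0.38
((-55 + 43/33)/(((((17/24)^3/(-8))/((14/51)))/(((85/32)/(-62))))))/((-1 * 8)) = 2976960/1675333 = 1.78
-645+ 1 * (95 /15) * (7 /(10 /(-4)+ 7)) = -17149 /27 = -635.15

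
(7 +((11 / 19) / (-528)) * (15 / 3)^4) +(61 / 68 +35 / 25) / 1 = 667583 / 77520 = 8.61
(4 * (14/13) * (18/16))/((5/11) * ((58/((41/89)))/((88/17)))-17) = -138908/170391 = -0.82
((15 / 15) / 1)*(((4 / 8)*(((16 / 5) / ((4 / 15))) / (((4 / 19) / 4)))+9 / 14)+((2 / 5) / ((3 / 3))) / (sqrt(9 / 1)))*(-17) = -409751 / 210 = -1951.20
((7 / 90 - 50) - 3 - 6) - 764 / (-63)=-9827 / 210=-46.80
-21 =-21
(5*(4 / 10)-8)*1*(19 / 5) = -114 / 5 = -22.80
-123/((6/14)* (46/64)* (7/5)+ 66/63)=-413280/4969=-83.17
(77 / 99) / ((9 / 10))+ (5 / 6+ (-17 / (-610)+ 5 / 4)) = 294029 / 98820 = 2.98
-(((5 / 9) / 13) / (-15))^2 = -1 / 123201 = -0.00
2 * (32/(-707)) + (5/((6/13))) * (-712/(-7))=2336948/2121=1101.81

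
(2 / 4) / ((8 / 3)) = 3 / 16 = 0.19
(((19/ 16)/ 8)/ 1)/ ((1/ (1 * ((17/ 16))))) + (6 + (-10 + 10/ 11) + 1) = -43551/ 22528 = -1.93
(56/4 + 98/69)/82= 532/2829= 0.19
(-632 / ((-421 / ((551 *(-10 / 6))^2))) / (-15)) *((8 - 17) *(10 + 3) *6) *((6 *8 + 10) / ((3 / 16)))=23147900372480 / 1263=18327712092.22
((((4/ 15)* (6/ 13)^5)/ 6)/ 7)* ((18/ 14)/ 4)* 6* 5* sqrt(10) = 23328* sqrt(10)/ 18193357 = 0.00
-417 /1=-417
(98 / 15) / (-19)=-98 / 285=-0.34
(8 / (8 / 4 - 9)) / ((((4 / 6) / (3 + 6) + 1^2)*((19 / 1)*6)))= -36 / 3857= -0.01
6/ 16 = 3/ 8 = 0.38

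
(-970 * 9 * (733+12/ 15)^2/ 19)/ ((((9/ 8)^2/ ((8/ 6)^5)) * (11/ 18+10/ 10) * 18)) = -19016674574336/ 669465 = -28405778.61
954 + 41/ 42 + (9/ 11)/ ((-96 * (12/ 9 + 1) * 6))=14118359/ 14784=954.98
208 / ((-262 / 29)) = -3016 / 131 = -23.02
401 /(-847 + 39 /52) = -1604 /3385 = -0.47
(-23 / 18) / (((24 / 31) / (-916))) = 1511.82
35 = 35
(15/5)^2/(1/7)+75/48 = 64.56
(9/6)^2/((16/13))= 1.83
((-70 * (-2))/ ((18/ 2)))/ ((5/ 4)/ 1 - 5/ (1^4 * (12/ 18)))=-2.49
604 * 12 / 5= 7248 / 5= 1449.60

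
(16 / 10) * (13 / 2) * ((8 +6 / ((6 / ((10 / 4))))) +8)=962 / 5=192.40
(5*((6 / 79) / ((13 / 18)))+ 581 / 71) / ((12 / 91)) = 4445189 / 67308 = 66.04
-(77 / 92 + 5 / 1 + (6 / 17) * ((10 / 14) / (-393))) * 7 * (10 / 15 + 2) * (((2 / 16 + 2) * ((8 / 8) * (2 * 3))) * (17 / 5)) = -4722.75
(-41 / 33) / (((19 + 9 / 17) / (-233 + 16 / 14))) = 377077 / 25564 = 14.75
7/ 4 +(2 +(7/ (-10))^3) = 3407/ 1000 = 3.41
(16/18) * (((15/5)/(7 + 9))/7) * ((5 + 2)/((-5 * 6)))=-1/180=-0.01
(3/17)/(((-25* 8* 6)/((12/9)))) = -1/5100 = -0.00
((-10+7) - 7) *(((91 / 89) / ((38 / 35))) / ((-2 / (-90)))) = -423.79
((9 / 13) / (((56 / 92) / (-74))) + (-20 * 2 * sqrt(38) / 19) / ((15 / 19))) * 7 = -7659 / 13-56 * sqrt(38) / 3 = -704.22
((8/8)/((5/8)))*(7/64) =7/40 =0.18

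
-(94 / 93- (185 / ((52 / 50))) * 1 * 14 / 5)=600953 / 1209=497.07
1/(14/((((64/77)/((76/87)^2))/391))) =15138/76080389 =0.00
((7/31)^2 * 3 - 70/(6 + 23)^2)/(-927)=-0.00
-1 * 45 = -45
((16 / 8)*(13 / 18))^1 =13 / 9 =1.44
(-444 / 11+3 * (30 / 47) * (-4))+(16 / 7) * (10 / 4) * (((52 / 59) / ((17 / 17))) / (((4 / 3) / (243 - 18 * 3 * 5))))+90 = -60.01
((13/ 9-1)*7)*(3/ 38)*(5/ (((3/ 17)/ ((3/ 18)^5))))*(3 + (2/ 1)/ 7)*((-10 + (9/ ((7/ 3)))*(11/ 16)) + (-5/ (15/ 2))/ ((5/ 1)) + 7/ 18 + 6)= -2153237/ 670166784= -0.00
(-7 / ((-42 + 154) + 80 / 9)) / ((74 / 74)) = -63 / 1088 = -0.06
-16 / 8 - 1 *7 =-9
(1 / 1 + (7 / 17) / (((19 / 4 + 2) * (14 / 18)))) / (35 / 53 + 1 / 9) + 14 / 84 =29363 / 18768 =1.56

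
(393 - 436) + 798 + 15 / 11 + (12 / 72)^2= 299531 / 396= 756.39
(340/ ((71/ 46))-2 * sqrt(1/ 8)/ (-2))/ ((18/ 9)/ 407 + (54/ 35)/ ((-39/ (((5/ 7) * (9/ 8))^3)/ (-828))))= 203259056 * sqrt(2)/ 13822937489 + 12715886543360/ 981428561719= 12.98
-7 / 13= -0.54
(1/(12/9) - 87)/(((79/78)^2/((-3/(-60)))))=-104949/24964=-4.20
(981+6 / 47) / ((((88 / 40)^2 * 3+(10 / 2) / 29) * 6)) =11143975 / 1001288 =11.13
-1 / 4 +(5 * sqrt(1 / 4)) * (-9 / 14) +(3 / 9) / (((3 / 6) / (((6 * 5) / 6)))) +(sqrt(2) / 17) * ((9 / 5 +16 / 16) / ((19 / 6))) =84 * sqrt(2) / 1615 +31 / 21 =1.55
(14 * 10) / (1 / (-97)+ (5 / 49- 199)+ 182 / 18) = -1497195 / 2019044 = -0.74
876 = 876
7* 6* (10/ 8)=105/ 2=52.50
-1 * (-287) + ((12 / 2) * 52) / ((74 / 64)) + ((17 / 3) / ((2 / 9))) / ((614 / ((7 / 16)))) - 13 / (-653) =264357532997 / 474715328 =556.88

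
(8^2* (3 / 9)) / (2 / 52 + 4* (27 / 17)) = 28288 / 8475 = 3.34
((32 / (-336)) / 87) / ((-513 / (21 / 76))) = 1 / 1695978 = 0.00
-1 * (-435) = 435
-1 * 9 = -9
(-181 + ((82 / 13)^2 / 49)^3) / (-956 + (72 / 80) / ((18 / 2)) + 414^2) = -1024803279479970 / 967876921047932441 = -0.00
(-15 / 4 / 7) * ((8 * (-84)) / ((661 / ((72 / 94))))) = 12960 / 31067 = 0.42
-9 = -9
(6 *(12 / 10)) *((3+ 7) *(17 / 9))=136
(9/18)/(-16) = -0.03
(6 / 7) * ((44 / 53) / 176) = 3 / 742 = 0.00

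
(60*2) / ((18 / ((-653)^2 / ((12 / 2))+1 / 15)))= 4264094 / 9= 473788.22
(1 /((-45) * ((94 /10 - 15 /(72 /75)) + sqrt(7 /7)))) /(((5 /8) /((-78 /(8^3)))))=-0.00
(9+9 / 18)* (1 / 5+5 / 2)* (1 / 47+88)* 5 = 2122281 / 188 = 11288.73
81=81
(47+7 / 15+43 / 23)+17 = 22886 / 345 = 66.34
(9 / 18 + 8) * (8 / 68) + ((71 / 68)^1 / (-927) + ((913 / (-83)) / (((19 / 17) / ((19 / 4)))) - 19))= -1020413 / 15759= -64.75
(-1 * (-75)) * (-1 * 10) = -750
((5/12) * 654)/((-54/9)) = -45.42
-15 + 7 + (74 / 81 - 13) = -20.09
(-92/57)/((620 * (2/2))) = -23/8835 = -0.00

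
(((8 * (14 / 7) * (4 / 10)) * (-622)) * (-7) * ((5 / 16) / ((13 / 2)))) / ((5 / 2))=34832 / 65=535.88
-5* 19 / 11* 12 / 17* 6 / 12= -570 / 187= -3.05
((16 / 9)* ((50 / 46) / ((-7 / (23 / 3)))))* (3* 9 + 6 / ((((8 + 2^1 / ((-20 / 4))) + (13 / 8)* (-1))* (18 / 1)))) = -7759600 / 135513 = -57.26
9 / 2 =4.50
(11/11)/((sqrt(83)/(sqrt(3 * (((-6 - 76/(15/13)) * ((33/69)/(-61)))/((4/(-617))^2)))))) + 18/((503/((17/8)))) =153/2012 + 47509 * sqrt(1164490)/2328980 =22.09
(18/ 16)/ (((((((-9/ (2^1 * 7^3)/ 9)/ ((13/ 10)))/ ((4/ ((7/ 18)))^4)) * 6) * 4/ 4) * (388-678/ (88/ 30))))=-1441110528/ 120785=-11931.20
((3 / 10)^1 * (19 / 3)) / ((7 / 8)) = 76 / 35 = 2.17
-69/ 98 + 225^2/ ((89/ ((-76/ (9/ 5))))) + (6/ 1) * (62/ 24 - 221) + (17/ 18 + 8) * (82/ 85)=-84469793704/ 3336165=-25319.43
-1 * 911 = -911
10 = 10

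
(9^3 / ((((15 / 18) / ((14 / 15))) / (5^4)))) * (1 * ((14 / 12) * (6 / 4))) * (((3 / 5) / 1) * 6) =3214890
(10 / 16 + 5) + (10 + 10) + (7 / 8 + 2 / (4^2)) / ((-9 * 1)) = 25.51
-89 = -89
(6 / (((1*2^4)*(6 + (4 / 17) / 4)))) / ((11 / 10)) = 255 / 4532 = 0.06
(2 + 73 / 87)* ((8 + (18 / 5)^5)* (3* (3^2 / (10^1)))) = 2128042332 / 453125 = 4696.37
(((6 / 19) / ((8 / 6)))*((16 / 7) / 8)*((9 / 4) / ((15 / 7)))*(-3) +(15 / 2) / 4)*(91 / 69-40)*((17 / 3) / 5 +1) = -4494596 / 32775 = -137.13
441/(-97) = -441/97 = -4.55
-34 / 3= -11.33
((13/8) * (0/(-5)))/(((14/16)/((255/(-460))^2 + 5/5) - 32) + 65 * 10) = 0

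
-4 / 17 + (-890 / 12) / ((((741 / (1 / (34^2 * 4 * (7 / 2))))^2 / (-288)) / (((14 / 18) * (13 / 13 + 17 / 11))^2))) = -35252693478584 / 149823947654667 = -0.24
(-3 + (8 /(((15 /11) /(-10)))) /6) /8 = -115 /72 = -1.60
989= 989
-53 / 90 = -0.59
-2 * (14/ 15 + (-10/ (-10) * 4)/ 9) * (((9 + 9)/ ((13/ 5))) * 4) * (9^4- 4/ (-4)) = -6509504/ 13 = -500731.08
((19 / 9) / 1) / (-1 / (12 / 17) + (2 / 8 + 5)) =38 / 69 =0.55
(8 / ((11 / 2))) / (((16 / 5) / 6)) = 2.73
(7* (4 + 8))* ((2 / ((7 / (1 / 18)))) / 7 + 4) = 7060 / 21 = 336.19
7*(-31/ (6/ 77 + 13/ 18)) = -300762/ 1109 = -271.20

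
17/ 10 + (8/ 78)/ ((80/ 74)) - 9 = -281/ 39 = -7.21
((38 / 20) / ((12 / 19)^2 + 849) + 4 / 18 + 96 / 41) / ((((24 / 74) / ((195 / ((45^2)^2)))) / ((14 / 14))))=465492423877 / 1237268754495000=0.00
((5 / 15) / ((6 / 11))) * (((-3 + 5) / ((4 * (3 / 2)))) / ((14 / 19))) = 209 / 756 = 0.28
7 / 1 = 7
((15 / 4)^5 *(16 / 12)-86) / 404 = 231109 / 103424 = 2.23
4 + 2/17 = 70/17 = 4.12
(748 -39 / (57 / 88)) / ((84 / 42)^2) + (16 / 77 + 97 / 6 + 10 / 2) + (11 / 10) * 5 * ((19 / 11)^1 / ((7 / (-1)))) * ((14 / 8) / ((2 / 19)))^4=-103481.23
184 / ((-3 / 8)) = -1472 / 3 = -490.67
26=26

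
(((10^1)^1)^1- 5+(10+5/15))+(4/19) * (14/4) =916/57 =16.07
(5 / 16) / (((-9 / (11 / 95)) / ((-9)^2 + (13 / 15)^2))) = -101167 / 307800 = -0.33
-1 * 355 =-355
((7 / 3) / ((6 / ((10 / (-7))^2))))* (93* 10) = 738.10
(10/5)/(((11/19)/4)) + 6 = 218/11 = 19.82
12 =12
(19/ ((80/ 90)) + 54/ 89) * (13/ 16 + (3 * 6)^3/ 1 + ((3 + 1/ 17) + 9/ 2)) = 24862881231/ 193664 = 128381.53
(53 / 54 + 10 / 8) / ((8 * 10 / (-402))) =-16147 / 1440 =-11.21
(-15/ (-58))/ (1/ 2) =15/ 29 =0.52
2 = 2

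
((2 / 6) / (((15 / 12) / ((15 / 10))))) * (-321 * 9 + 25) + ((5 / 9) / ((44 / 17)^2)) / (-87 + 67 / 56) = -11989046339 / 10465290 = -1145.60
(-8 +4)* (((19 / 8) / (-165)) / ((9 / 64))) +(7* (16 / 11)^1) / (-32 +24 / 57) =646 / 7425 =0.09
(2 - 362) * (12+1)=-4680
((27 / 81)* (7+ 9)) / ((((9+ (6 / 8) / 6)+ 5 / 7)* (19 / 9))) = 2688 / 10469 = 0.26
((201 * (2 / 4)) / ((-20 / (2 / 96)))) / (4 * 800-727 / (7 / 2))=-469 / 13405440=-0.00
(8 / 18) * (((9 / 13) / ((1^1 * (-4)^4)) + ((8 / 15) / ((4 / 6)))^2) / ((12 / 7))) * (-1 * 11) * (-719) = 2960425699 / 2246400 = 1317.85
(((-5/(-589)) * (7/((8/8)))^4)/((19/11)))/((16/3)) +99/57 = 707157/179056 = 3.95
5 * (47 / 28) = 235 / 28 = 8.39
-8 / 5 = -1.60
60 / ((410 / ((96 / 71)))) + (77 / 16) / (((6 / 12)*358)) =1873811 / 8337104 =0.22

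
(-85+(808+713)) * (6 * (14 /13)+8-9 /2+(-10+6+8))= 260634 /13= 20048.77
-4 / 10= -2 / 5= -0.40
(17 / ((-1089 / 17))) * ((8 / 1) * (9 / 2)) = -1156 / 121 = -9.55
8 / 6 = 4 / 3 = 1.33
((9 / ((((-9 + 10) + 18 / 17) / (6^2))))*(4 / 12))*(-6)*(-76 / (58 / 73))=30106.78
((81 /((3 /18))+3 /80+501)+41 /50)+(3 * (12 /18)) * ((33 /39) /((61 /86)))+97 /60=943854017 /951600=991.86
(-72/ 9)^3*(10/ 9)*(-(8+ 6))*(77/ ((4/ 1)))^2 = 2951324.44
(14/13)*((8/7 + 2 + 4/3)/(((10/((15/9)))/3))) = 94/39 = 2.41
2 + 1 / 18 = 37 / 18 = 2.06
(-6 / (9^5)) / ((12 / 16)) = -0.00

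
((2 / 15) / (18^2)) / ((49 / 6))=1 / 19845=0.00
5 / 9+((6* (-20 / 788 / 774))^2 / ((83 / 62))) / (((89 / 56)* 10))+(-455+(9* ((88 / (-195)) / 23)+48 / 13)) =-357344051529943698 / 792462381343165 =-450.93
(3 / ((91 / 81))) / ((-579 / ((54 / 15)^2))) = -26244 / 439075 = -0.06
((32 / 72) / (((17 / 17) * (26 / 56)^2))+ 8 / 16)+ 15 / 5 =16919 / 3042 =5.56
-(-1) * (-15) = -15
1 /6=0.17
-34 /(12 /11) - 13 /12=-129 /4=-32.25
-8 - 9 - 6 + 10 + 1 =-12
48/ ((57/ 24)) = 384/ 19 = 20.21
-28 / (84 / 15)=-5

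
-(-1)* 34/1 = 34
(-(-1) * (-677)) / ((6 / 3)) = -677 / 2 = -338.50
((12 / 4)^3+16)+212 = 255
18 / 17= 1.06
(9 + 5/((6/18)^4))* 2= 828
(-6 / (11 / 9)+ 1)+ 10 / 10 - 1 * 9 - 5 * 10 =-681 / 11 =-61.91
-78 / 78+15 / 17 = -2 / 17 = -0.12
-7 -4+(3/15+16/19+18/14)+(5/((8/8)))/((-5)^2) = -8.47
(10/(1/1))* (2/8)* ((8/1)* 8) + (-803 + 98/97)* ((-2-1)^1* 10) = 2349310/97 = 24219.69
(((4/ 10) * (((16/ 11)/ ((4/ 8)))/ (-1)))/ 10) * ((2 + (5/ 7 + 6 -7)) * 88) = -3072/ 175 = -17.55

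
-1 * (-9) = 9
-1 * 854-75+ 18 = -911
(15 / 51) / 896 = 5 / 15232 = 0.00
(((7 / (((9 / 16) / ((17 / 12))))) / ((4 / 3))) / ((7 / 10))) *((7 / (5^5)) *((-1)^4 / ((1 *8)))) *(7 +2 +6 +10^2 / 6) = 2261 / 13500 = 0.17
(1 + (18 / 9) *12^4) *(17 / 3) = 705041 / 3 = 235013.67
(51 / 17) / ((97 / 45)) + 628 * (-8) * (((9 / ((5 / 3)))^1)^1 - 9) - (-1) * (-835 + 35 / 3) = 25119787 / 1455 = 17264.46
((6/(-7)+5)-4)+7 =7.14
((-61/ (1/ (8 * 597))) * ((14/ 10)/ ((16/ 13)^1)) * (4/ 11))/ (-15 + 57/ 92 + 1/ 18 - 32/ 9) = 87109464/ 12925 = 6739.61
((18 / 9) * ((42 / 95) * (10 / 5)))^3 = 4741632 / 857375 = 5.53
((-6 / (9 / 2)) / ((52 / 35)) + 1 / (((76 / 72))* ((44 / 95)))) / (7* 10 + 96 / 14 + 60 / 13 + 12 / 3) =6895 / 513348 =0.01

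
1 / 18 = 0.06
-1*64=-64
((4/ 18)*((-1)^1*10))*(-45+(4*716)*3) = -56980/ 3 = -18993.33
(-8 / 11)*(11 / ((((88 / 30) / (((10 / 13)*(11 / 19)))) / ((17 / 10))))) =-510 / 247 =-2.06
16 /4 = 4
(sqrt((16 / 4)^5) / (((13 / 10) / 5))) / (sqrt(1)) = 1600 / 13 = 123.08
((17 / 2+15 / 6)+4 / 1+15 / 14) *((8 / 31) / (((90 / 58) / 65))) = 173.73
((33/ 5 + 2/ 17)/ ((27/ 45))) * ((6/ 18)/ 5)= 571/ 765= 0.75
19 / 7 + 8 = 75 / 7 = 10.71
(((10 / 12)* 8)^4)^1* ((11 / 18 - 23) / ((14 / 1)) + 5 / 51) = -257240000 / 86751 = -2965.27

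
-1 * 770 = -770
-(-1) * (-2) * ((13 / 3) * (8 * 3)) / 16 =-13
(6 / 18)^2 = 1 / 9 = 0.11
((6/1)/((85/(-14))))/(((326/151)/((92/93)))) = -194488/429505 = -0.45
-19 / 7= -2.71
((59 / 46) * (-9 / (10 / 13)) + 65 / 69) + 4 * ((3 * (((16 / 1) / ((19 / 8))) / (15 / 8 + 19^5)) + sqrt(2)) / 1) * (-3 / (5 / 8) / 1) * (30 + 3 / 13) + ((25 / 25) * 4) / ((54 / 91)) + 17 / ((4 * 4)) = -37728 * sqrt(2) / 65 - 1523093387596787 / 243073078344720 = -827.12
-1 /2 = -0.50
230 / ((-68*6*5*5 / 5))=-23 / 204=-0.11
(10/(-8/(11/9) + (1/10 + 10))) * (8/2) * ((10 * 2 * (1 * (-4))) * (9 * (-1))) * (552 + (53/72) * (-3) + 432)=3110316000/391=7954772.38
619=619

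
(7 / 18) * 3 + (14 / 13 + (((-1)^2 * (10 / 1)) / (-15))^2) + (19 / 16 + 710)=1336375 / 1872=713.88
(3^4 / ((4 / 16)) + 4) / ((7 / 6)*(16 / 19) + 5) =18696 / 341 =54.83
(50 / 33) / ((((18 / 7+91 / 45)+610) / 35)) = 183750 / 2129567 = 0.09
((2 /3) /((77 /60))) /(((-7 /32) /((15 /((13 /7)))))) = -19200 /1001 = -19.18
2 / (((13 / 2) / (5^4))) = 192.31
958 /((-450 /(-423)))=22513 /25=900.52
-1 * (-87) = 87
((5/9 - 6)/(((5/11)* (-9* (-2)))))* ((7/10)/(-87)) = 3773/704700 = 0.01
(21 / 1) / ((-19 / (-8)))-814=-15298 / 19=-805.16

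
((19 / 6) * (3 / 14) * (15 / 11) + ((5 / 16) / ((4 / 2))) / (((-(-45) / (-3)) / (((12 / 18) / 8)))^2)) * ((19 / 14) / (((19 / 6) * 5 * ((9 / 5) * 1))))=14774477 / 335301120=0.04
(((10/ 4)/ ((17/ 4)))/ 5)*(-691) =-1382/ 17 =-81.29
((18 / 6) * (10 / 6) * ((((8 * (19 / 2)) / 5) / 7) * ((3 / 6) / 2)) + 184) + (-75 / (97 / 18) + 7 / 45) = 5284558 / 30555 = 172.95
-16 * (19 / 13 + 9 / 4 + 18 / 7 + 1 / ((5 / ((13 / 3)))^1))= -156148 / 1365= -114.39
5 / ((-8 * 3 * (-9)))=5 / 216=0.02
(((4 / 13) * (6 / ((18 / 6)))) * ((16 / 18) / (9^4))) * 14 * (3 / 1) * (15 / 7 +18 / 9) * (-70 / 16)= -16240 / 255879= -0.06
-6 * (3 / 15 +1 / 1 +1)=-13.20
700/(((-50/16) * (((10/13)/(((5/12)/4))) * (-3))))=91/9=10.11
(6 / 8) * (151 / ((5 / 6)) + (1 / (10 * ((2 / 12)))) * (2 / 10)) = 13599 / 100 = 135.99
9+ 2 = 11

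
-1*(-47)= 47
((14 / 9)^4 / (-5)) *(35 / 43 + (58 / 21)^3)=-975962512 / 38086605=-25.62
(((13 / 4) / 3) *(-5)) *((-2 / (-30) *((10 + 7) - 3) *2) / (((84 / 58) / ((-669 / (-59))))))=-84071 / 1062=-79.16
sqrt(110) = 10.49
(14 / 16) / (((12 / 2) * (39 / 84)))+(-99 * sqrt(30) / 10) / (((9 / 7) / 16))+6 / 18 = 101 / 156 - 616 * sqrt(30) / 5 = -674.15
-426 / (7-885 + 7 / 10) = 4260 / 8773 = 0.49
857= 857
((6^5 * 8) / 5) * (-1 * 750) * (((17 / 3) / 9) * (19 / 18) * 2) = -12403200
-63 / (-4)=63 / 4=15.75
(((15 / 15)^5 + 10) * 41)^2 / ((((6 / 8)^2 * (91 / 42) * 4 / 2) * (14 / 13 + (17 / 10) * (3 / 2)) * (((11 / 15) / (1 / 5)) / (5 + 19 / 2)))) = 2092640 / 23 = 90984.35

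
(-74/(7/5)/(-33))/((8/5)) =925/924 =1.00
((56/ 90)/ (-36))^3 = -343/ 66430125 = -0.00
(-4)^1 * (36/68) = -36/17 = -2.12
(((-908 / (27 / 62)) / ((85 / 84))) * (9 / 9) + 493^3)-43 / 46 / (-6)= 8433008782129 / 70380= 119821096.65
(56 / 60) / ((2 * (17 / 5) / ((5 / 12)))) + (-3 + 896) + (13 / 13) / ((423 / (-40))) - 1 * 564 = 9462281 / 28764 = 328.96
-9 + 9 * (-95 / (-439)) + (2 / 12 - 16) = -60281 / 2634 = -22.89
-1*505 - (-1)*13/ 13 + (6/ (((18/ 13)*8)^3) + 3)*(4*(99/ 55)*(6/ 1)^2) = 527509/ 1920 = 274.74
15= 15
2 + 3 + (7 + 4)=16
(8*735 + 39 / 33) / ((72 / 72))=64693 / 11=5881.18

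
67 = 67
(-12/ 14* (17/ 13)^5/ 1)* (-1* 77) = 93710562/ 371293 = 252.39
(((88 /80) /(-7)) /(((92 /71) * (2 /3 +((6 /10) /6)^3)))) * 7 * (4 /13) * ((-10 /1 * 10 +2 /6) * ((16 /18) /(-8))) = -78100 /18027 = -4.33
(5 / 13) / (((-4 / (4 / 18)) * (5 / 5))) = -5 / 234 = -0.02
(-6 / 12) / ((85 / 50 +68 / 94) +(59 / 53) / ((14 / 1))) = -87185 / 436434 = -0.20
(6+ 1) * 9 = 63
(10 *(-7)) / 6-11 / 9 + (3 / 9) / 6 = -77 / 6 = -12.83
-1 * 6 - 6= -12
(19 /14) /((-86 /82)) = -779 /602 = -1.29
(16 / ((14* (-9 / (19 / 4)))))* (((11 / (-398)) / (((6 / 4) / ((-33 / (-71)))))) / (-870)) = -2299 / 387205245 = -0.00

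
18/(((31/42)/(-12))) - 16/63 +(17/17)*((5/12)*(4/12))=-2287043/7812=-292.76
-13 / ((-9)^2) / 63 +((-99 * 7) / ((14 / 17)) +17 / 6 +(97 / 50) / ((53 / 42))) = -5660246114 / 6761475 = -837.13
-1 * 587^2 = -344569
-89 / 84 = -1.06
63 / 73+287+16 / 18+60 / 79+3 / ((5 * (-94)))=7062303991 / 24394410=289.51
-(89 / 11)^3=-704969 / 1331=-529.65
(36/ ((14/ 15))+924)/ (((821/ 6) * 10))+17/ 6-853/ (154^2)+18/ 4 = 2336742361/ 292062540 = 8.00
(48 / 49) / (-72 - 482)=-0.00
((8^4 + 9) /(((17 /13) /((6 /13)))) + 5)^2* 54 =32984886150 /289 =114134554.15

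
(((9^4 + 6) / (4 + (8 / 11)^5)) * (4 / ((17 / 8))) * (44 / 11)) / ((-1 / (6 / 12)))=-16921950672 / 2877131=-5881.54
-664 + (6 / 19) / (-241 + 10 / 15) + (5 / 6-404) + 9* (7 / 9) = -87139447 / 82194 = -1060.17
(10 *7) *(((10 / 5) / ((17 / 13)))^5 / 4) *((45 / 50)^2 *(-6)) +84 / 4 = -690.70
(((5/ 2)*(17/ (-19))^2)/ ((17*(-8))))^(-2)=33362176/ 7225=4617.60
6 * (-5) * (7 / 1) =-210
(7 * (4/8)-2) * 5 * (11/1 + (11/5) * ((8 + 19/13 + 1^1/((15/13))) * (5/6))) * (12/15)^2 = 140096/975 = 143.69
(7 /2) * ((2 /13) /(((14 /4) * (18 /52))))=4 /9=0.44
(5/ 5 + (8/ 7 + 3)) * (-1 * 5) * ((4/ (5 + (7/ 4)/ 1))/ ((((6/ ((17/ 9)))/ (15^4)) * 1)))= -1700000/ 7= -242857.14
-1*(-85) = 85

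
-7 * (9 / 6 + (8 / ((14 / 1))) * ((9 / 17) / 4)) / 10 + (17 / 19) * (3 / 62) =-42441 / 40052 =-1.06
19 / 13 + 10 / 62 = 654 / 403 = 1.62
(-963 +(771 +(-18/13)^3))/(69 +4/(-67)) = -28652952/10147943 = -2.82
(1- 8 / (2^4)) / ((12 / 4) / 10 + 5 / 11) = 55 / 83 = 0.66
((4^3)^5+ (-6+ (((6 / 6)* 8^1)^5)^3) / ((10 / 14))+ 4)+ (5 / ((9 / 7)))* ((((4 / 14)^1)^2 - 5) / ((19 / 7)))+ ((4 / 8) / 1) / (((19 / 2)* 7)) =294816280077071504 / 5985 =49259194666177.36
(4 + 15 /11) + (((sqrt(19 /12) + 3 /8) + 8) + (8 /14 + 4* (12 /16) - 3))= sqrt(57) /6 + 8815 /616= 15.57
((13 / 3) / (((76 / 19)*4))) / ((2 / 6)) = 13 / 16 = 0.81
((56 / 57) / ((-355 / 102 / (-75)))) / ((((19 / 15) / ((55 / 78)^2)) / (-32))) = -1151920000 / 4331639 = -265.93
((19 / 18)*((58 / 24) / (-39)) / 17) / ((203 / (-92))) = 437 / 250614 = 0.00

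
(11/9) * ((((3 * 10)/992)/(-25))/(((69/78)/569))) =-81367/85560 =-0.95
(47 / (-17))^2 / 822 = 2209 / 237558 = 0.01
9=9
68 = 68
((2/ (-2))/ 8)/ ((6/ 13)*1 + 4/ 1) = -0.03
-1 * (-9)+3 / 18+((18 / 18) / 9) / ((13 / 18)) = 727 / 78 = 9.32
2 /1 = 2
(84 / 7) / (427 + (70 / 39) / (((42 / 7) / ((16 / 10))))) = 1404 / 50015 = 0.03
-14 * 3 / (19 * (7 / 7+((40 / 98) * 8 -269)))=343 / 41078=0.01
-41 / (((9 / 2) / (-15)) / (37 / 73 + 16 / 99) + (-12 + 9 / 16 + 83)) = -15845680 / 27484027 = -0.58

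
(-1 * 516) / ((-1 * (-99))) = -172 / 33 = -5.21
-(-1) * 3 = 3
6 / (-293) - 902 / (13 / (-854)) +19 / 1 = 225772537 / 3809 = 59273.44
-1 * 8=-8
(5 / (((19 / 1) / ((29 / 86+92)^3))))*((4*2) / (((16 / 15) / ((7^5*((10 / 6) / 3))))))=350674790675131125 / 24170128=14508602961.27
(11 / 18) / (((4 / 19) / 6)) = 209 / 12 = 17.42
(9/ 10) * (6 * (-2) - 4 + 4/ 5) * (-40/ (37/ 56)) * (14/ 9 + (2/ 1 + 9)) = 1923712/ 185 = 10398.44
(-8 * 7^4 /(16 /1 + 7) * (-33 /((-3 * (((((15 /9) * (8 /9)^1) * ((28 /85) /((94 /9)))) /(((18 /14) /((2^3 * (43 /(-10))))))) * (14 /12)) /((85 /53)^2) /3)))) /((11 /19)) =932851576125 /11112404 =83946.87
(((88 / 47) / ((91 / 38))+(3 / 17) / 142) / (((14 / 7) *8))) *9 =0.44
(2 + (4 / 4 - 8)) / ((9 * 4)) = -5 / 36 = -0.14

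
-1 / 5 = -0.20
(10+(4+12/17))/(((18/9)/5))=625/17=36.76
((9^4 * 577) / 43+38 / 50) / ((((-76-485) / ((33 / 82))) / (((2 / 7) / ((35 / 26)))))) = -2460724292 / 183572375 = -13.40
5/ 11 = 0.45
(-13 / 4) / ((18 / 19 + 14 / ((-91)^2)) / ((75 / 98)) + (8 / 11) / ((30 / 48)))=-34437975 / 25470752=-1.35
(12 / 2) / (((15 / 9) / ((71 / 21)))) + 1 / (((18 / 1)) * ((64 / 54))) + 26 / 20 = 30281 / 2240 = 13.52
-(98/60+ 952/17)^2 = -2989441/900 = -3321.60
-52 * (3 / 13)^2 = -36 / 13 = -2.77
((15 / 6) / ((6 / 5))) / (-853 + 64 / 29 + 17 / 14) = -5075 / 2069574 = -0.00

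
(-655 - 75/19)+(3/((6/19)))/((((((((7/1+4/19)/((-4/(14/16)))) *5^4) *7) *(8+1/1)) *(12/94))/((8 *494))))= -1428481219768/2152355625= -663.68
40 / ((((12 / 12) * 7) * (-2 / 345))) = -6900 / 7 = -985.71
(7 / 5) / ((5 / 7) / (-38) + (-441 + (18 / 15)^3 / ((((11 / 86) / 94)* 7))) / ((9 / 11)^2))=-418950 / 116046187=-0.00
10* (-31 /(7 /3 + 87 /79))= -36735 /407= -90.26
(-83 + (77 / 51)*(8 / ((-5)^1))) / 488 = -21781 / 124440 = -0.18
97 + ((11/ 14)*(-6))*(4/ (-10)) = 3461/ 35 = 98.89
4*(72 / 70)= 144 / 35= 4.11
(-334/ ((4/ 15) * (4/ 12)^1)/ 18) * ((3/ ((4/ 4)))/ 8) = -2505/ 32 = -78.28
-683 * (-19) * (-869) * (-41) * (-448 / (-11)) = 18830561344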